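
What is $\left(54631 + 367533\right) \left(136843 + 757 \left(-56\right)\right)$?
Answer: $39873811964$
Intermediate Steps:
$\left(54631 + 367533\right) \left(136843 + 757 \left(-56\right)\right) = 422164 \left(136843 - 42392\right) = 422164 \cdot 94451 = 39873811964$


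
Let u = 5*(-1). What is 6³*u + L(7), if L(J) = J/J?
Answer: -1079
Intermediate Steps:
u = -5
L(J) = 1
6³*u + L(7) = 6³*(-5) + 1 = 216*(-5) + 1 = -1080 + 1 = -1079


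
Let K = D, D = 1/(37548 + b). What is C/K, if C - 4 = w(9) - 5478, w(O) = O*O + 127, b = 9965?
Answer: -250203458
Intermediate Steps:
w(O) = 127 + O² (w(O) = O² + 127 = 127 + O²)
D = 1/47513 (D = 1/(37548 + 9965) = 1/47513 ≈ 2.1047e-5)
K = 1/47513 ≈ 2.1047e-5
C = -5266 (C = 4 + ((127 + 9²) - 5478) = 4 + ((127 + 81) - 5478) = 4 + (208 - 5478) = 4 - 5270 = -5266)
C/K = -5266/1/47513 = -5266*47513 = -250203458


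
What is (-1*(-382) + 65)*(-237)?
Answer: -105939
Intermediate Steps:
(-1*(-382) + 65)*(-237) = (382 + 65)*(-237) = 447*(-237) = -105939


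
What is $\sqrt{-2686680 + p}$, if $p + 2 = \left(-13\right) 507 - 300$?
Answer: $i \sqrt{2693573} \approx 1641.2 i$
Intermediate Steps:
$p = -6893$ ($p = -2 - 6891 = -6893$)
$\sqrt{-2686680 + p} = \sqrt{-2686680 - 6893} = \sqrt{-2693573} = i \sqrt{2693573}$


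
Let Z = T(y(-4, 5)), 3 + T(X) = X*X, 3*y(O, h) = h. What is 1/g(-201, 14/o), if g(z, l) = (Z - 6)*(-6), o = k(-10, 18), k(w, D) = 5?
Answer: 3/112 ≈ 0.026786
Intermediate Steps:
o = 5
y(O, h) = h/3
T(X) = -3 + X² (T(X) = -3 + X*X = -3 + X²)
Z = -2/9 (Z = -3 + ((⅓)*5)² = -3 + (5/3)² = -3 + 25/9 = -2/9 ≈ -0.22222)
g(z, l) = 112/3 (g(z, l) = (-2/9 - 6)*(-6) = -56/9*(-6) = 112/3)
1/g(-201, 14/o) = 1/(112/3) = 3/112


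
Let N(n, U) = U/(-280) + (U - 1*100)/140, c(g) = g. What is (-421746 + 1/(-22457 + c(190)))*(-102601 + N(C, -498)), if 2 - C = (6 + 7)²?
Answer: 134897177388503487/3117380 ≈ 4.3273e+10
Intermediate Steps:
C = -167 (C = 2 - (6 + 7)² = 2 - 1*13² = 2 - 1*169 = 2 - 169 = -167)
N(n, U) = -5/7 + U/280 (N(n, U) = U*(-1/280) + (U - 100)*(1/140) = -U/280 + (-100 + U)*(1/140) = -U/280 + (-5/7 + U/140) = -5/7 + U/280)
(-421746 + 1/(-22457 + c(190)))*(-102601 + N(C, -498)) = (-421746 + 1/(-22457 + 190))*(-102601 + (-5/7 + (1/280)*(-498))) = (-421746 + 1/(-22267))*(-102601 + (-5/7 - 249/140)) = (-421746 - 1/22267)*(-102601 - 349/140) = -9391018183/22267*(-14364489/140) = 134897177388503487/3117380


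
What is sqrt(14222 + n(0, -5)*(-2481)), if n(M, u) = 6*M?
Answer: sqrt(14222) ≈ 119.26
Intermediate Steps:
sqrt(14222 + n(0, -5)*(-2481)) = sqrt(14222 + (6*0)*(-2481)) = sqrt(14222 + 0*(-2481)) = sqrt(14222 + 0) = sqrt(14222)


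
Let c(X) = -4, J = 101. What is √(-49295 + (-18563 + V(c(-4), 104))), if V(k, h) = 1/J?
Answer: I*√692219357/101 ≈ 260.5*I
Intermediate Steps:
V(k, h) = 1/101
√(-49295 + (-18563 + V(c(-4), 104))) = √(-49295 + (-18563 + 1/101)) = √(-49295 - 1874862/101) = √(-6853657/101) = I*√692219357/101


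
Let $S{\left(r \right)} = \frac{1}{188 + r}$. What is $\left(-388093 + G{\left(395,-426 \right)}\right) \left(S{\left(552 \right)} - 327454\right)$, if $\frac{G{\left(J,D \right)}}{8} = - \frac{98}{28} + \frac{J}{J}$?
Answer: $\frac{94045973795367}{740} \approx 1.2709 \cdot 10^{11}$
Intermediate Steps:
$G{\left(J,D \right)} = -20$ ($G{\left(J,D \right)} = 8 \left(- \frac{98}{28} + \frac{J}{J}\right) = 8 \left(\left(-98\right) \frac{1}{28} + 1\right) = 8 \left(- \frac{7}{2} + 1\right) = 8 \left(- \frac{5}{2}\right) = -20$)
$\left(-388093 + G{\left(395,-426 \right)}\right) \left(S{\left(552 \right)} - 327454\right) = \left(-388093 - 20\right) \left(\frac{1}{188 + 552} - 327454\right) = - 388113 \left(\frac{1}{740} - 327454\right) = \left(-388113\right) \left(- \frac{242315959}{740}\right) = \frac{94045973795367}{740}$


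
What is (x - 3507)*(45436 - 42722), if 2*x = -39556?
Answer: -63195490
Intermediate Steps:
x = -19778 (x = (½)*(-39556) = -19778)
(x - 3507)*(45436 - 42722) = (-19778 - 3507)*(45436 - 42722) = -23285*2714 = -63195490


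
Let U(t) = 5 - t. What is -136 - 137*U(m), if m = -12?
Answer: -2465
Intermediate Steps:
-136 - 137*U(m) = -136 - 137*(5 - 1*(-12)) = -136 - 137*(5 + 12) = -136 - 137*17 = -136 - 2329 = -2465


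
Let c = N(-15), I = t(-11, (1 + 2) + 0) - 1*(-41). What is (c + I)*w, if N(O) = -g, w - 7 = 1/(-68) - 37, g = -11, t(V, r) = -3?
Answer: -100009/68 ≈ -1470.7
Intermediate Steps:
I = 38 (I = -3 - 1*(-41) = -3 + 41 = 38)
w = -2041/68 (w = 7 + (1/(-68) - 37) = 7 + (-1/68 - 37) = 7 - 2517/68 = -2041/68 ≈ -30.015)
N(O) = 11 (N(O) = -1*(-11) = 11)
c = 11
(c + I)*w = (11 + 38)*(-2041/68) = 49*(-2041/68) = -100009/68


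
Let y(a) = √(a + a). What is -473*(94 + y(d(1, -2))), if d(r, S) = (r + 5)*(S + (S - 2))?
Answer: -44462 - 2838*I*√2 ≈ -44462.0 - 4013.5*I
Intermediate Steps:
d(r, S) = (-2 + 2*S)*(5 + r) (d(r, S) = (5 + r)*(S + (-2 + S)) = (5 + r)*(-2 + 2*S) = (-2 + 2*S)*(5 + r))
y(a) = √2*√a (y(a) = √(2*a) = √2*√a)
-473*(94 + y(d(1, -2))) = -473*(94 + √2*√(-10 - 2*1 + 10*(-2) + 2*(-2)*1)) = -473*(94 + √2*√(-10 - 2 - 20 - 4)) = -473*(94 + √2*√(-36)) = -473*(94 + √2*(6*I)) = -473*(94 + 6*I*√2) = -44462 - 2838*I*√2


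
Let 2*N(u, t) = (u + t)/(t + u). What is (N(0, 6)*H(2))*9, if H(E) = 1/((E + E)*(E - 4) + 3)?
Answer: -9/10 ≈ -0.90000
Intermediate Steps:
N(u, t) = 1/2 (N(u, t) = ((u + t)/(t + u))/2 = ((t + u)/(t + u))/2 = (1/2)*1 = 1/2)
H(E) = 1/(3 + 2*E*(-4 + E)) (H(E) = 1/((2*E)*(-4 + E) + 3) = 1/(2*E*(-4 + E) + 3) = 1/(3 + 2*E*(-4 + E)))
(N(0, 6)*H(2))*9 = (1/(2*(3 - 8*2 + 2*2**2)))*9 = (1/(2*(3 - 16 + 2*4)))*9 = (1/(2*(3 - 16 + 8)))*9 = ((1/2)/(-5))*9 = ((1/2)*(-1/5))*9 = -1/10*9 = -9/10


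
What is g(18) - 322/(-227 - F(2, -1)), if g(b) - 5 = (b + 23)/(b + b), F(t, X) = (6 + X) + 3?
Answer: 63527/8460 ≈ 7.5091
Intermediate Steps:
F(t, X) = 9 + X
g(b) = 5 + (23 + b)/(2*b) (g(b) = 5 + (b + 23)/(b + b) = 5 + (23 + b)/((2*b)) = 5 + (23 + b)*(1/(2*b)) = 5 + (23 + b)/(2*b))
g(18) - 322/(-227 - F(2, -1)) = (½)*(23 + 11*18)/18 - 322/(-227 - (9 - 1)) = (½)*(1/18)*(23 + 198) - 322/(-227 - 1*8) = (½)*(1/18)*221 - 322/(-227 - 8) = 221/36 - 322/(-235) = 221/36 - 322*(-1)/235 = 221/36 - 1*(-322/235) = 221/36 + 322/235 = 63527/8460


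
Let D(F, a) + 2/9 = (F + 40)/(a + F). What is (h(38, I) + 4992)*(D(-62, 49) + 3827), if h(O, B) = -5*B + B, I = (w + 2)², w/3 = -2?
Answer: 2207403968/117 ≈ 1.8867e+7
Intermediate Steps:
w = -6 (w = 3*(-2) = -6)
D(F, a) = -2/9 + (40 + F)/(F + a) (D(F, a) = -2/9 + (F + 40)/(a + F) = -2/9 + (40 + F)/(F + a))
I = 16 (I = (-6 + 2)² = (-4)² = 16)
h(O, B) = -4*B
(h(38, I) + 4992)*(D(-62, 49) + 3827) = (-4*16 + 4992)*((360 - 2*49 + 7*(-62))/(9*(-62 + 49)) + 3827) = (-64 + 4992)*((⅑)*(360 - 98 - 434)/(-13) + 3827) = 4928*((⅑)*(-1/13)*(-172) + 3827) = 4928*(172/117 + 3827) = 4928*(447931/117) = 2207403968/117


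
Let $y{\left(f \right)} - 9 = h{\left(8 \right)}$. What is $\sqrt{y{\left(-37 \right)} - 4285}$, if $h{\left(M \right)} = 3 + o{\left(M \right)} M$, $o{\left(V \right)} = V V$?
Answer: $i \sqrt{3761} \approx 61.327 i$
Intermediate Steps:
$o{\left(V \right)} = V^{2}$
$h{\left(M \right)} = 3 + M^{3}$ ($h{\left(M \right)} = 3 + M^{2} M = 3 + M^{3}$)
$y{\left(f \right)} = 524$ ($y{\left(f \right)} = 9 + \left(3 + 8^{3}\right) = 9 + \left(3 + 512\right) = 9 + 515 = 524$)
$\sqrt{y{\left(-37 \right)} - 4285} = \sqrt{524 - 4285} = \sqrt{-3761} = i \sqrt{3761}$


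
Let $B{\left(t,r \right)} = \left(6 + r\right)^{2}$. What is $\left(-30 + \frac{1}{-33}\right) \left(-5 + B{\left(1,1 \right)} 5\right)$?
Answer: $- \frac{79280}{11} \approx -7207.3$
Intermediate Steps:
$\left(-30 + \frac{1}{-33}\right) \left(-5 + B{\left(1,1 \right)} 5\right) = \left(-30 + \frac{1}{-33}\right) \left(-5 + \left(6 + 1\right)^{2} \cdot 5\right) = \left(-30 - \frac{1}{33}\right) \left(-5 + 7^{2} \cdot 5\right) = - \frac{991 \left(-5 + 49 \cdot 5\right)}{33} = - \frac{991 \left(-5 + 245\right)}{33} = \left(- \frac{991}{33}\right) 240 = - \frac{79280}{11}$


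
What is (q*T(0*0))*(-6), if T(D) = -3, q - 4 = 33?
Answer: 666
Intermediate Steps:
q = 37 (q = 4 + 33 = 37)
(q*T(0*0))*(-6) = (37*(-3))*(-6) = -111*(-6) = 666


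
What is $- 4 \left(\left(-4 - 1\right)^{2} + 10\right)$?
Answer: $-140$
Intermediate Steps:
$- 4 \left(\left(-4 - 1\right)^{2} + 10\right) = - 4 \left(\left(-5\right)^{2} + 10\right) = - 4 \left(25 + 10\right) = \left(-4\right) 35 = -140$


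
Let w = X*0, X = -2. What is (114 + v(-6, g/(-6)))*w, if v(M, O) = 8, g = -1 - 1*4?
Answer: 0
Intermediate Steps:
g = -5 (g = -1 - 4 = -5)
w = 0 (w = -2*0 = 0)
(114 + v(-6, g/(-6)))*w = (114 + 8)*0 = 122*0 = 0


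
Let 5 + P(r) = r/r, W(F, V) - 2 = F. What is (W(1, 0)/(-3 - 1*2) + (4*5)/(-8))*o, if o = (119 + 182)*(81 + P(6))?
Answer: -718487/10 ≈ -71849.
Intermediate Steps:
W(F, V) = 2 + F
P(r) = -4 (P(r) = -5 + r/r = -5 + 1 = -4)
o = 23177 (o = (119 + 182)*(81 - 4) = 301*77 = 23177)
(W(1, 0)/(-3 - 1*2) + (4*5)/(-8))*o = ((2 + 1)/(-3 - 1*2) + (4*5)/(-8))*23177 = (3/(-3 - 2) + 20*(-⅛))*23177 = (3/(-5) - 5/2)*23177 = (3*(-⅕) - 5/2)*23177 = (-⅗ - 5/2)*23177 = -31/10*23177 = -718487/10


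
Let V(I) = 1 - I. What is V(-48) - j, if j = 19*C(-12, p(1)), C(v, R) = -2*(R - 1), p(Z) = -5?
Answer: -179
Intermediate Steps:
C(v, R) = 2 - 2*R (C(v, R) = -2*(-1 + R) = 2 - 2*R)
j = 228 (j = 19*(2 - 2*(-5)) = 19*(2 + 10) = 19*12 = 228)
V(-48) - j = (1 - 1*(-48)) - 1*228 = (1 + 48) - 228 = 49 - 228 = -179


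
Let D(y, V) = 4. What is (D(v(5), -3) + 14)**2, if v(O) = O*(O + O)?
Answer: 324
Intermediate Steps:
v(O) = 2*O**2 (v(O) = O*(2*O) = 2*O**2)
(D(v(5), -3) + 14)**2 = (4 + 14)**2 = 18**2 = 324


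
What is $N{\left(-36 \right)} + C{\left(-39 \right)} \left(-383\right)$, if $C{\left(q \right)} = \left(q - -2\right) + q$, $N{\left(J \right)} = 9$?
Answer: $29117$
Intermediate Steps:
$C{\left(q \right)} = 2 + 2 q$ ($C{\left(q \right)} = \left(q + 2\right) + q = \left(2 + q\right) + q = 2 + 2 q$)
$N{\left(-36 \right)} + C{\left(-39 \right)} \left(-383\right) = 9 + \left(2 + 2 \left(-39\right)\right) \left(-383\right) = 9 + \left(2 - 78\right) \left(-383\right) = 9 - -29108 = 9 + 29108 = 29117$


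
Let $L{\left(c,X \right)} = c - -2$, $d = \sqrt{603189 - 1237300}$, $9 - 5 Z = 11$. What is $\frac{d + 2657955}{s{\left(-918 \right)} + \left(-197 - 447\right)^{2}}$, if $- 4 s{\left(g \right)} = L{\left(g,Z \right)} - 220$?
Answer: $\frac{177197}{27668} + \frac{i \sqrt{634111}}{415020} \approx 6.4044 + 0.0019187 i$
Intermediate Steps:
$Z = - \frac{2}{5}$ ($Z = \frac{9}{5} - \frac{11}{5} = - \frac{2}{5} \approx -0.4$)
$d = i \sqrt{634111}$ ($d = \sqrt{-634111} = i \sqrt{634111} \approx 796.31 i$)
$L{\left(c,X \right)} = 2 + c$ ($L{\left(c,X \right)} = c + 2 = 2 + c$)
$s{\left(g \right)} = \frac{109}{2} - \frac{g}{4}$ ($s{\left(g \right)} = - \frac{\left(2 + g\right) - 220}{4} = - \frac{-218 + g}{4} = \frac{109}{2} - \frac{g}{4}$)
$\frac{d + 2657955}{s{\left(-918 \right)} + \left(-197 - 447\right)^{2}} = \frac{i \sqrt{634111} + 2657955}{\left(\frac{109}{2} - - \frac{459}{2}\right) + \left(-197 - 447\right)^{2}} = \frac{2657955 + i \sqrt{634111}}{\left(\frac{109}{2} + \frac{459}{2}\right) + \left(-644\right)^{2}} = \frac{2657955 + i \sqrt{634111}}{284 + 414736} = \frac{2657955 + i \sqrt{634111}}{415020} = \left(2657955 + i \sqrt{634111}\right) \frac{1}{415020} = \frac{177197}{27668} + \frac{i \sqrt{634111}}{415020}$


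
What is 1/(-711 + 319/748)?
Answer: -68/48319 ≈ -0.0014073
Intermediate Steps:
1/(-711 + 319/748) = 1/(-711 + 319*(1/748)) = 1/(-711 + 29/68) = 1/(-48319/68) = -68/48319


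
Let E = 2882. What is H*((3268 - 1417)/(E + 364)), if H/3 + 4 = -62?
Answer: -61083/541 ≈ -112.91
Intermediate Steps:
H = -198 (H = -12 + 3*(-62) = -12 - 186 = -198)
H*((3268 - 1417)/(E + 364)) = -198*(3268 - 1417)/(2882 + 364) = -366498/3246 = -198*617/1082 = -61083/541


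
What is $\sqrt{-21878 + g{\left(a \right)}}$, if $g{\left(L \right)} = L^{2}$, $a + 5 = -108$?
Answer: $i \sqrt{9109} \approx 95.441 i$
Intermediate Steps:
$a = -113$ ($a = -5 - 108 = -113$)
$\sqrt{-21878 + g{\left(a \right)}} = \sqrt{-21878 + \left(-113\right)^{2}} = \sqrt{-21878 + 12769} = \sqrt{-9109} = i \sqrt{9109}$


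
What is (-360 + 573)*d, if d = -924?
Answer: -196812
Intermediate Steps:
(-360 + 573)*d = (-360 + 573)*(-924) = 213*(-924) = -196812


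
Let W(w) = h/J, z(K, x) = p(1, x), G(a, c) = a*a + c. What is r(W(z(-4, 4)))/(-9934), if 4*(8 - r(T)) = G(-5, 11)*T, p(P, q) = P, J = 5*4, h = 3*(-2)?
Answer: -107/99340 ≈ -0.0010771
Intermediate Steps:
G(a, c) = c + a² (G(a, c) = a² + c = c + a²)
h = -6
J = 20
z(K, x) = 1
W(w) = -3/10 (W(w) = -6/20 = -6*1/20 = -3/10)
r(T) = 8 - 9*T (r(T) = 8 - (11 + (-5)²)*T/4 = 8 - (11 + 25)*T/4 = 8 - 9*T)
r(W(z(-4, 4)))/(-9934) = (8 - 9*(-3/10))/(-9934) = (8 + 27/10)*(-1/9934) = (107/10)*(-1/9934) = -107/99340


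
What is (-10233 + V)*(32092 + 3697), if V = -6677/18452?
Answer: -6757893463477/18452 ≈ -3.6624e+8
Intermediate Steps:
V = -6677/18452 (V = -6677*1/18452 = -6677/18452 ≈ -0.36186)
(-10233 + V)*(32092 + 3697) = (-10233 - 6677/18452)*(32092 + 3697) = -188825993/18452*35789 = -6757893463477/18452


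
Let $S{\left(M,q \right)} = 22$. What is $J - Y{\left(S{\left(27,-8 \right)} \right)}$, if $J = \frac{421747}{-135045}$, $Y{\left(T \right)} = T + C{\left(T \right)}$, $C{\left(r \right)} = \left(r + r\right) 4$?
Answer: $- \frac{27160657}{135045} \approx -201.12$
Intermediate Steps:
$C{\left(r \right)} = 8 r$ ($C{\left(r \right)} = 2 r 4 = 8 r$)
$Y{\left(T \right)} = 9 T$ ($Y{\left(T \right)} = T + 8 T = 9 T$)
$J = - \frac{421747}{135045}$ ($J = 421747 \left(- \frac{1}{135045}\right) = - \frac{421747}{135045} \approx -3.123$)
$J - Y{\left(S{\left(27,-8 \right)} \right)} = - \frac{421747}{135045} - 9 \cdot 22 = - \frac{421747}{135045} - 198 = - \frac{27160657}{135045}$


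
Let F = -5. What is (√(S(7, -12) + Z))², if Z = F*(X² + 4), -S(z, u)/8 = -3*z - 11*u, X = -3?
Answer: -953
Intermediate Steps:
S(z, u) = 24*z + 88*u (S(z, u) = -8*(-3*z - 11*u) = -8*(-11*u - 3*z) = 24*z + 88*u)
Z = -65 (Z = -5*((-3)² + 4) = -5*(9 + 4) = -5*13 = -65)
(√(S(7, -12) + Z))² = (√((24*7 + 88*(-12)) - 65))² = (√((168 - 1056) - 65))² = (√(-888 - 65))² = (√(-953))² = (I*√953)² = -953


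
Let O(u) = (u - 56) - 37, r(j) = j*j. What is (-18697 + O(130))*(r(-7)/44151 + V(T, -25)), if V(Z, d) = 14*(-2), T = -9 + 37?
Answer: 7689033380/14717 ≈ 5.2246e+5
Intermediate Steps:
T = 28
r(j) = j²
O(u) = -93 + u (O(u) = (-56 + u) - 37 = -93 + u)
V(Z, d) = -28
(-18697 + O(130))*(r(-7)/44151 + V(T, -25)) = (-18697 + (-93 + 130))*((-7)²/44151 - 28) = (-18697 + 37)*(49*(1/44151) - 28) = -18660*(49/44151 - 28) = -18660*(-1236179/44151) = 7689033380/14717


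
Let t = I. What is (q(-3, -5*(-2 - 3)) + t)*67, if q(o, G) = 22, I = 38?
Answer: 4020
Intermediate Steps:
t = 38
(q(-3, -5*(-2 - 3)) + t)*67 = (22 + 38)*67 = 60*67 = 4020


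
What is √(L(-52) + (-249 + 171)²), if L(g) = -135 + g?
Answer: √5897 ≈ 76.792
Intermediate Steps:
√(L(-52) + (-249 + 171)²) = √((-135 - 52) + (-249 + 171)²) = √(-187 + (-78)²) = √(-187 + 6084) = √5897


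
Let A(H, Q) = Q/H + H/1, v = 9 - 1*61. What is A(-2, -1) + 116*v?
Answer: -12067/2 ≈ -6033.5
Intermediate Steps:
v = -52 (v = 9 - 61 = -52)
A(H, Q) = H + Q/H (A(H, Q) = Q/H + H*1 = Q/H + H = H + Q/H)
A(-2, -1) + 116*v = (-2 - 1/(-2)) + 116*(-52) = (-2 - 1*(-1/2)) - 6032 = (-2 + 1/2) - 6032 = -3/2 - 6032 = -12067/2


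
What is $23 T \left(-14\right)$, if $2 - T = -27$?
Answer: $-9338$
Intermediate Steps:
$T = 29$ ($T = 2 - -27 = 2 + 27 = 29$)
$23 T \left(-14\right) = 23 \cdot 29 \left(-14\right) = 667 \left(-14\right) = -9338$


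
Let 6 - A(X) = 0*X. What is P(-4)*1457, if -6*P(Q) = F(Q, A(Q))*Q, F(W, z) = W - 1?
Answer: -14570/3 ≈ -4856.7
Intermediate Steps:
A(X) = 6 (A(X) = 6 - 0*X = 6 - 1*0 = 6 + 0 = 6)
F(W, z) = -1 + W
P(Q) = -Q*(-1 + Q)/6 (P(Q) = -(-1 + Q)*Q/6 = -Q*(-1 + Q)/6)
P(-4)*1457 = ((1/6)*(-4)*(1 - 1*(-4)))*1457 = ((1/6)*(-4)*(1 + 4))*1457 = ((1/6)*(-4)*5)*1457 = -10/3*1457 = -14570/3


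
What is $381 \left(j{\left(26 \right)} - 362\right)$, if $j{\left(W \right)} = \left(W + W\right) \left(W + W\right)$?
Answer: $892302$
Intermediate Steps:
$j{\left(W \right)} = 4 W^{2}$ ($j{\left(W \right)} = 2 W 2 W = 4 W^{2}$)
$381 \left(j{\left(26 \right)} - 362\right) = 381 \left(4 \cdot 26^{2} - 362\right) = 381 \left(4 \cdot 676 - 362\right) = 381 \left(2704 - 362\right) = 381 \cdot 2342 = 892302$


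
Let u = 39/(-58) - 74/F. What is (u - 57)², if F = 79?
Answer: 72117491209/20994724 ≈ 3435.0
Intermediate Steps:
u = -7373/4582 (u = 39/(-58) - 74/79 = 39*(-1/58) - 74*1/79 = -39/58 - 74/79 = -7373/4582 ≈ -1.6091)
(u - 57)² = (-7373/4582 - 57)² = (-268547/4582)² = 72117491209/20994724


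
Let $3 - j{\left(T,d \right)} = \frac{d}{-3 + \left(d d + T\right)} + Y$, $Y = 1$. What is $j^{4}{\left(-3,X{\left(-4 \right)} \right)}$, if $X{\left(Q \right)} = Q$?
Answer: $\frac{20736}{625} \approx 33.178$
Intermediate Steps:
$j{\left(T,d \right)} = 2 - \frac{d}{-3 + T + d^{2}}$ ($j{\left(T,d \right)} = 3 - \left(\frac{d}{-3 + \left(d d + T\right)} + 1\right) = 3 - \left(\frac{d}{-3 + \left(d^{2} + T\right)} + 1\right) = 3 - \left(\frac{d}{-3 + \left(T + d^{2}\right)} + 1\right) = 3 - \left(\frac{d}{-3 + T + d^{2}} + 1\right) = 3 - \left(1 + \frac{d}{-3 + T + d^{2}}\right) = 2 - \frac{d}{-3 + T + d^{2}}$)
$j^{4}{\left(-3,X{\left(-4 \right)} \right)} = \left(\frac{-6 - -4 + 2 \left(-3\right) + 2 \left(-4\right)^{2}}{-3 - 3 + \left(-4\right)^{2}}\right)^{4} = \left(\frac{-6 + 4 - 6 + 2 \cdot 16}{-3 - 3 + 16}\right)^{4} = \left(\frac{-6 + 4 - 6 + 32}{10}\right)^{4} = \left(\frac{1}{10} \cdot 24\right)^{4} = \left(\frac{12}{5}\right)^{4} = \frac{20736}{625}$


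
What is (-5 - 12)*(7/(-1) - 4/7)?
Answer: 901/7 ≈ 128.71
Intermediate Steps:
(-5 - 12)*(7/(-1) - 4/7) = -17*(7*(-1) - 4*1/7) = -17*(-7 - 4/7) = -17*(-53/7) = 901/7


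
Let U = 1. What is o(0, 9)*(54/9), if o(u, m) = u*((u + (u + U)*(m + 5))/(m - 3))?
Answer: 0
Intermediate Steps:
o(u, m) = u*(u + (1 + u)*(5 + m))/(-3 + m) (o(u, m) = u*((u + (u + 1)*(m + 5))/(m - 3)) = u*((u + (1 + u)*(5 + m))/(-3 + m)) = u*(u + (1 + u)*(5 + m))/(-3 + m))
o(0, 9)*(54/9) = (0*(5 + 9 + 6*0 + 9*0)/(-3 + 9))*(54/9) = (0*(5 + 9 + 0 + 0)/6)*(54*(1/9)) = (0*(1/6)*14)*6 = 0*6 = 0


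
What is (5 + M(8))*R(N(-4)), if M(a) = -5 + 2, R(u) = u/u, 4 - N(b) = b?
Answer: 2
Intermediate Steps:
N(b) = 4 - b
R(u) = 1
M(a) = -3
(5 + M(8))*R(N(-4)) = (5 - 3)*1 = 2*1 = 2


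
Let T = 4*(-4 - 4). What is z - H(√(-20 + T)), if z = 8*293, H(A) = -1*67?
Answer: 2411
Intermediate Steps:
T = -32 (T = 4*(-8) = -32)
H(A) = -67
z = 2344
z - H(√(-20 + T)) = 2344 - 1*(-67) = 2344 + 67 = 2411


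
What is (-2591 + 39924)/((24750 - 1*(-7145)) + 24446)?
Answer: 37333/56341 ≈ 0.66263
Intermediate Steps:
(-2591 + 39924)/((24750 - 1*(-7145)) + 24446) = 37333/((24750 + 7145) + 24446) = 37333/(31895 + 24446) = 37333/56341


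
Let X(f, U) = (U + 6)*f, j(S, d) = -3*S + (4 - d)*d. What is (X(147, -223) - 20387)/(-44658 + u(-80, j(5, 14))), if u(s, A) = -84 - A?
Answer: 52286/44587 ≈ 1.1727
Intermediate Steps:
j(S, d) = -3*S + d*(4 - d)
X(f, U) = f*(6 + U) (X(f, U) = (6 + U)*f = f*(6 + U))
(X(147, -223) - 20387)/(-44658 + u(-80, j(5, 14))) = (147*(6 - 223) - 20387)/(-44658 + (-84 - (-1*14² - 3*5 + 4*14))) = (147*(-217) - 20387)/(-44658 + (-84 - (-1*196 - 15 + 56))) = (-31899 - 20387)/(-44658 + (-84 - (-196 - 15 + 56))) = -52286/(-44658 + (-84 - 1*(-155))) = -52286/(-44658 + (-84 + 155)) = -52286/(-44658 + 71) = -52286/(-44587) = -52286*(-1/44587) = 52286/44587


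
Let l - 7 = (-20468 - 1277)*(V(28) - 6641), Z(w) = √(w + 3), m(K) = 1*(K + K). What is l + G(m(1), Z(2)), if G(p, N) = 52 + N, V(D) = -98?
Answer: 146539614 + √5 ≈ 1.4654e+8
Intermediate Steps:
m(K) = 2*K (m(K) = 1*(2*K) = 2*K)
Z(w) = √(3 + w)
l = 146539562 (l = 7 + (-20468 - 1277)*(-98 - 6641) = 7 - 21745*(-6739) = 7 + 146539555 = 146539562)
l + G(m(1), Z(2)) = 146539562 + (52 + √(3 + 2)) = 146539562 + (52 + √5) = 146539614 + √5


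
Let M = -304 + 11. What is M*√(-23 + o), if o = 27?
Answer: -586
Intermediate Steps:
M = -293
M*√(-23 + o) = -293*√(-23 + 27) = -293*√4 = -293*2 = -586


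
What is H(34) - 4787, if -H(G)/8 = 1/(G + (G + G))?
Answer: -244141/51 ≈ -4787.1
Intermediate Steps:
H(G) = -8/(3*G) (H(G) = -8/(G + (G + G)) = -8/(G + 2*G) = -8*1/(3*G) = -8/(3*G))
H(34) - 4787 = -8/3/34 - 4787 = -8/3*1/34 - 4787 = -4/51 - 4787 = -244141/51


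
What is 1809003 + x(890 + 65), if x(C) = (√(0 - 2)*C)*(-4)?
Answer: 1809003 - 3820*I*√2 ≈ 1.809e+6 - 5402.3*I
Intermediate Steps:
x(C) = -4*I*C*√2 (x(C) = (√(-2)*C)*(-4) = ((I*√2)*C)*(-4) = (I*C*√2)*(-4) = -4*I*C*√2)
1809003 + x(890 + 65) = 1809003 - 4*I*(890 + 65)*√2 = 1809003 - 4*I*955*√2 = 1809003 - 3820*I*√2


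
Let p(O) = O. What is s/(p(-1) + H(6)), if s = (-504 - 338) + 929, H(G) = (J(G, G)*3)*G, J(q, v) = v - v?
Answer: -87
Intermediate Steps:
J(q, v) = 0
H(G) = 0 (H(G) = (0*3)*G = 0*G = 0)
s = 87 (s = -842 + 929 = 87)
s/(p(-1) + H(6)) = 87/(-1 + 0) = 87/(-1) = 87*(-1) = -87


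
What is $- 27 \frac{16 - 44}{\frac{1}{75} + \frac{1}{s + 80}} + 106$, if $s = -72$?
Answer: $\frac{462398}{83} \approx 5571.1$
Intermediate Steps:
$- 27 \frac{16 - 44}{\frac{1}{75} + \frac{1}{s + 80}} + 106 = - 27 \frac{16 - 44}{\frac{1}{75} + \frac{1}{-72 + 80}} + 106 = - 27 \left(- \frac{28}{\frac{1}{75} + \frac{1}{8}}\right) + 106 = - 27 \left(- \frac{28}{\frac{83}{600}}\right) + 106 = - 27 \left(\left(-28\right) \frac{600}{83}\right) + 106 = \left(-27\right) \left(- \frac{16800}{83}\right) + 106 = \frac{453600}{83} + 106 = \frac{462398}{83}$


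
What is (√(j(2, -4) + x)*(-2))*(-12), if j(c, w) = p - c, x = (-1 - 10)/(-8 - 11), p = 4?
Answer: 168*√19/19 ≈ 38.542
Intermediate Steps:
x = 11/19 (x = -11/(-19) = -11*(-1/19) = 11/19 ≈ 0.57895)
j(c, w) = 4 - c
(√(j(2, -4) + x)*(-2))*(-12) = (√((4 - 1*2) + 11/19)*(-2))*(-12) = (√((4 - 2) + 11/19)*(-2))*(-12) = (√(2 + 11/19)*(-2))*(-12) = (√(49/19)*(-2))*(-12) = ((7*√19/19)*(-2))*(-12) = -14*√19/19*(-12) = 168*√19/19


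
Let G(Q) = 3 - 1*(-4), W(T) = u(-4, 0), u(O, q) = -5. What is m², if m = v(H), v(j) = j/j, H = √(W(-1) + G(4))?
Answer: 1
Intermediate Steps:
W(T) = -5
G(Q) = 7 (G(Q) = 3 + 4 = 7)
H = √2 (H = √(-5 + 7) = √2 ≈ 1.4142)
v(j) = 1
m = 1
m² = 1² = 1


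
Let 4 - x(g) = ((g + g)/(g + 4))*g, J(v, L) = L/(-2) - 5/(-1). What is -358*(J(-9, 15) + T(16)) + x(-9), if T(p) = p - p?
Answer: 4657/5 ≈ 931.40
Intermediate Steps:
T(p) = 0
J(v, L) = 5 - L/2 (J(v, L) = L*(-1/2) - 5*(-1) = -L/2 + 5 = 5 - L/2)
x(g) = 4 - 2*g**2/(4 + g) (x(g) = 4 - (g + g)/(g + 4)*g = 4 - (2*g)/(4 + g)*g = 4 - 2*g/(4 + g)*g = 4 - 2*g**2/(4 + g))
-358*(J(-9, 15) + T(16)) + x(-9) = -358*((5 - 1/2*15) + 0) + 2*(8 - 1*(-9)**2 + 2*(-9))/(4 - 9) = -358*((5 - 15/2) + 0) + 2*(8 - 1*81 - 18)/(-5) = -358*(-5/2 + 0) + 2*(-1/5)*(8 - 81 - 18) = -358*(-5/2) + 2*(-1/5)*(-91) = 895 + 182/5 = 4657/5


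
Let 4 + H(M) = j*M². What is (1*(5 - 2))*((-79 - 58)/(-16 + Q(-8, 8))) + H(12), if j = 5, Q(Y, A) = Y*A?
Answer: 57691/80 ≈ 721.14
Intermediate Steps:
Q(Y, A) = A*Y
H(M) = -4 + 5*M²
(1*(5 - 2))*((-79 - 58)/(-16 + Q(-8, 8))) + H(12) = (1*(5 - 2))*((-79 - 58)/(-16 + 8*(-8))) + (-4 + 5*12²) = (1*3)*(-137/(-16 - 64)) + (-4 + 5*144) = 3*(-137/(-80)) + (-4 + 720) = 3*(-137*(-1/80)) + 716 = 3*(137/80) + 716 = 411/80 + 716 = 57691/80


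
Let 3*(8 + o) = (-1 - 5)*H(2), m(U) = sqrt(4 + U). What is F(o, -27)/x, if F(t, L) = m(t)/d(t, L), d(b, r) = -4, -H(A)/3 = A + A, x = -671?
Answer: sqrt(5)/1342 ≈ 0.0016662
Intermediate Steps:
H(A) = -6*A (H(A) = -3*(A + A) = -6*A)
o = 16 (o = -8 + ((-1 - 5)*(-6*2))/3 = -8 + (-6*(-12))/3 = -8 + (1/3)*72 = -8 + 24 = 16)
F(t, L) = -sqrt(4 + t)/4 (F(t, L) = sqrt(4 + t)/(-4) = sqrt(4 + t)*(-1/4) = -sqrt(4 + t)/4)
F(o, -27)/x = -sqrt(4 + 16)/4/(-671) = -sqrt(5)/2*(-1/671) = sqrt(5)/1342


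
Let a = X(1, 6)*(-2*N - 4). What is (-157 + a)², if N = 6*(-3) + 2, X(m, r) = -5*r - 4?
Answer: 1229881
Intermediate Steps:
X(m, r) = -4 - 5*r
N = -16 (N = -18 + 2 = -16)
a = -952 (a = (-4 - 5*6)*(-2*(-16) - 4) = (-4 - 30)*(32 - 4) = -34*28 = -952)
(-157 + a)² = (-157 - 952)² = (-1109)² = 1229881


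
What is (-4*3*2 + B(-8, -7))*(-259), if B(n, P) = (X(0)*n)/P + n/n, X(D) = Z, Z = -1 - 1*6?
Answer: 8029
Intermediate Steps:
Z = -7 (Z = -1 - 6 = -7)
X(D) = -7
B(n, P) = 1 - 7*n/P (B(n, P) = (-7*n)/P + n/n = -7*n/P + 1 = 1 - 7*n/P)
(-4*3*2 + B(-8, -7))*(-259) = (-4*3*2 + (-7 - 7*(-8))/(-7))*(-259) = (-12*2 - (-7 + 56)/7)*(-259) = (-24 - 1/7*49)*(-259) = (-24 - 7)*(-259) = -31*(-259) = 8029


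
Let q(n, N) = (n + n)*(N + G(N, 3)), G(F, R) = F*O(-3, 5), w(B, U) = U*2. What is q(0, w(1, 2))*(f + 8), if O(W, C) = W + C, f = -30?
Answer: 0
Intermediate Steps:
O(W, C) = C + W
w(B, U) = 2*U
G(F, R) = 2*F (G(F, R) = F*(5 - 3) = F*2 = 2*F)
q(n, N) = 6*N*n (q(n, N) = (n + n)*(N + 2*N) = (2*n)*(3*N) = 6*N*n)
q(0, w(1, 2))*(f + 8) = (6*(2*2)*0)*(-30 + 8) = (6*4*0)*(-22) = 0*(-22) = 0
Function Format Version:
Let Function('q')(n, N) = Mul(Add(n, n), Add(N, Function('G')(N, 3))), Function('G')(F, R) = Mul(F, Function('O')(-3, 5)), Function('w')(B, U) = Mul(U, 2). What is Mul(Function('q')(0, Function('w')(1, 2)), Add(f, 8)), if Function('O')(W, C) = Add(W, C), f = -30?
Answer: 0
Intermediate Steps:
Function('O')(W, C) = Add(C, W)
Function('w')(B, U) = Mul(2, U)
Function('G')(F, R) = Mul(2, F) (Function('G')(F, R) = Mul(F, Add(5, -3)) = Mul(F, 2) = Mul(2, F))
Function('q')(n, N) = Mul(6, N, n) (Function('q')(n, N) = Mul(Add(n, n), Add(N, Mul(2, N))) = Mul(Mul(2, n), Mul(3, N)) = Mul(6, N, n))
Mul(Function('q')(0, Function('w')(1, 2)), Add(f, 8)) = Mul(Mul(6, Mul(2, 2), 0), Add(-30, 8)) = Mul(Mul(6, 4, 0), -22) = Mul(0, -22) = 0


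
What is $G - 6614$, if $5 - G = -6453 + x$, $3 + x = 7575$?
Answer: $-7728$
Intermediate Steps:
$x = 7572$ ($x = -3 + 7575 = 7572$)
$G = -1114$ ($G = 5 - \left(-6453 + 7572\right) = 5 - 1119 = -1114$)
$G - 6614 = -1114 - 6614 = -7728$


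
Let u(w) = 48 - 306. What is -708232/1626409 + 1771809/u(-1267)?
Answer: -960622942579/139871174 ≈ -6867.9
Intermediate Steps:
u(w) = -258
-708232/1626409 + 1771809/u(-1267) = -708232/1626409 + 1771809/(-258) = -708232*1/1626409 + 1771809*(-1/258) = -708232/1626409 - 590603/86 = -960622942579/139871174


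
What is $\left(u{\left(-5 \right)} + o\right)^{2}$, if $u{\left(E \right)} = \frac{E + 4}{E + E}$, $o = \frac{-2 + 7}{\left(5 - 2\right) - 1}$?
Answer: $\frac{169}{25} \approx 6.76$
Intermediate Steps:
$o = \frac{5}{2}$ ($o = \frac{5}{\left(5 - 2\right) - 1} = \frac{5}{3 - 1} = \frac{5}{2} \approx 2.5$)
$u{\left(E \right)} = \frac{4 + E}{2 E}$
$\left(u{\left(-5 \right)} + o\right)^{2} = \left(\frac{4 - 5}{2 \left(-5\right)} + \frac{5}{2}\right)^{2} = \left(\frac{1}{2} \left(- \frac{1}{5}\right) \left(-1\right) + \frac{5}{2}\right)^{2} = \left(\frac{1}{10} + \frac{5}{2}\right)^{2} = \left(\frac{13}{5}\right)^{2} = \frac{169}{25}$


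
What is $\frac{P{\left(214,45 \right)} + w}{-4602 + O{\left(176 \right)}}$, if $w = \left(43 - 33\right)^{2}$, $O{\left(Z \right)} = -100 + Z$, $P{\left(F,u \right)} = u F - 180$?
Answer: $- \frac{4775}{2263} \approx -2.11$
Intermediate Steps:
$P{\left(F,u \right)} = -180 + F u$ ($P{\left(F,u \right)} = F u - 180 = -180 + F u$)
$w = 100$ ($w = 10^{2} = 100$)
$\frac{P{\left(214,45 \right)} + w}{-4602 + O{\left(176 \right)}} = \frac{\left(-180 + 214 \cdot 45\right) + 100}{-4602 + \left(-100 + 176\right)} = \frac{\left(-180 + 9630\right) + 100}{-4602 + 76} = \frac{9450 + 100}{-4526} = 9550 \left(- \frac{1}{4526}\right) = - \frac{4775}{2263}$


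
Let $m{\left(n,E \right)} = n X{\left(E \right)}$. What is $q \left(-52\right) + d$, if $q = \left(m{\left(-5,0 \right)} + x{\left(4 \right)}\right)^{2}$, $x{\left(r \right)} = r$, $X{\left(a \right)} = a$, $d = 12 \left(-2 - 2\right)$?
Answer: $-880$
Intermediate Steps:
$d = -48$ ($d = 12 \left(-4\right) = -48$)
$m{\left(n,E \right)} = E n$ ($m{\left(n,E \right)} = n E = E n$)
$q = 16$ ($q = \left(0 \left(-5\right) + 4\right)^{2} = \left(0 + 4\right)^{2} = 4^{2} = 16$)
$q \left(-52\right) + d = 16 \left(-52\right) - 48 = -832 - 48 = -880$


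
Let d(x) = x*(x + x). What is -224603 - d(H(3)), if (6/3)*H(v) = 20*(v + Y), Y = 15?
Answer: -289403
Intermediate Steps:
H(v) = 150 + 10*v (H(v) = (20*(v + 15))/2 = (20*(15 + v))/2 = (300 + 20*v)/2 = 150 + 10*v)
d(x) = 2*x² (d(x) = x*(2*x) = 2*x²)
-224603 - d(H(3)) = -224603 - 2*(150 + 10*3)² = -224603 - 2*(150 + 30)² = -224603 - 2*180² = -224603 - 2*32400 = -224603 - 1*64800 = -224603 - 64800 = -289403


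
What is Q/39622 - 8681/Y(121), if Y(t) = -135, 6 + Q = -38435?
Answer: 338769047/5348970 ≈ 63.333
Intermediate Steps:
Q = -38441 (Q = -6 - 38435 = -38441)
Q/39622 - 8681/Y(121) = -38441/39622 - 8681/(-135) = -38441*1/39622 - 8681*(-1/135) = -38441/39622 + 8681/135 = 338769047/5348970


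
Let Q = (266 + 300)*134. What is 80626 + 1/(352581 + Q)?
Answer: 34542194051/428425 ≈ 80626.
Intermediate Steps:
Q = 75844 (Q = 566*134 = 75844)
80626 + 1/(352581 + Q) = 80626 + 1/(352581 + 75844) = 80626 + 1/428425 = 34542194051/428425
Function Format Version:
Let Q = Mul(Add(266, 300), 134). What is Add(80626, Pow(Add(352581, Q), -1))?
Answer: Rational(34542194051, 428425) ≈ 80626.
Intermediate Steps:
Q = 75844 (Q = Mul(566, 134) = 75844)
Add(80626, Pow(Add(352581, Q), -1)) = Add(80626, Pow(Add(352581, 75844), -1)) = Add(80626, Pow(428425, -1)) = Add(80626, Rational(1, 428425)) = Rational(34542194051, 428425)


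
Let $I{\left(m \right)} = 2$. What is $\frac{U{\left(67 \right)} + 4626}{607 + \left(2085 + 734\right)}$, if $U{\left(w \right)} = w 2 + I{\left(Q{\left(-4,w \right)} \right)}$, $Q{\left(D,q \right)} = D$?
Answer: $\frac{2381}{1713} \approx 1.39$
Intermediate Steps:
$U{\left(w \right)} = 2 + 2 w$ ($U{\left(w \right)} = w 2 + 2 = 2 w + 2 = 2 + 2 w$)
$\frac{U{\left(67 \right)} + 4626}{607 + \left(2085 + 734\right)} = \frac{\left(2 + 2 \cdot 67\right) + 4626}{607 + \left(2085 + 734\right)} = \frac{\left(2 + 134\right) + 4626}{607 + 2819} = \frac{136 + 4626}{3426} = 4762 \cdot \frac{1}{3426} = \frac{2381}{1713}$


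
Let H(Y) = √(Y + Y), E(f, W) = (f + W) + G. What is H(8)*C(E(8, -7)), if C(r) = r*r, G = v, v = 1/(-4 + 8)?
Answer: 25/4 ≈ 6.2500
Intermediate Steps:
v = ¼ (v = 1/4 = ¼ ≈ 0.25000)
G = ¼ ≈ 0.25000
E(f, W) = ¼ + W + f (E(f, W) = (f + W) + ¼ = (W + f) + ¼ = ¼ + W + f)
C(r) = r²
H(Y) = √2*√Y (H(Y) = √(2*Y) = √2*√Y)
H(8)*C(E(8, -7)) = (√2*√8)*(¼ - 7 + 8)² = (√2*(2*√2))*(5/4)² = 4*(25/16) = 25/4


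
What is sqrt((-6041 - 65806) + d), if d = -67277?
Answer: 2*I*sqrt(34781) ≈ 372.99*I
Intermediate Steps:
sqrt((-6041 - 65806) + d) = sqrt((-6041 - 65806) - 67277) = sqrt(-71847 - 67277) = sqrt(-139124) = 2*I*sqrt(34781)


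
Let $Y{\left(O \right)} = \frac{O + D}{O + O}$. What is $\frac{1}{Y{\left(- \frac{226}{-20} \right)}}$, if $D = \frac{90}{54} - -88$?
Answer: $\frac{678}{3029} \approx 0.22384$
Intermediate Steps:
$D = \frac{269}{3}$ ($D = 90 \cdot \frac{1}{54} + 88 = \frac{5}{3} + 88 = \frac{269}{3} \approx 89.667$)
$Y{\left(O \right)} = \frac{\frac{269}{3} + O}{2 O}$ ($Y{\left(O \right)} = \frac{O + \frac{269}{3}}{O + O} = \frac{\frac{269}{3} + O}{2 O}$)
$\frac{1}{Y{\left(- \frac{226}{-20} \right)}} = \frac{1}{\frac{1}{6} \frac{1}{\left(-226\right) \frac{1}{-20}} \left(269 + 3 \left(- \frac{226}{-20}\right)\right)} = \frac{1}{\frac{1}{6} \frac{1}{\left(-226\right) \left(- \frac{1}{20}\right)} \left(269 + 3 \left(\left(-226\right) \left(- \frac{1}{20}\right)\right)\right)} = \frac{1}{\frac{1}{6} \frac{1}{\frac{113}{10}} \left(269 + 3 \cdot \frac{113}{10}\right)} = \frac{1}{\frac{1}{6} \cdot \frac{10}{113} \left(269 + \frac{339}{10}\right)} = \frac{1}{\frac{1}{6} \cdot \frac{10}{113} \cdot \frac{3029}{10}} = \frac{1}{\frac{3029}{678}} = \frac{678}{3029}$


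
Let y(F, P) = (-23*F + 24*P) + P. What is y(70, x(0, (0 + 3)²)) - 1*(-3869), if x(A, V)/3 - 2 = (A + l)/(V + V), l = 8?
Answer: 7327/3 ≈ 2442.3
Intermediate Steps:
x(A, V) = 6 + 3*(8 + A)/(2*V) (x(A, V) = 6 + 3*((A + 8)/(V + V)) = 6 + 3*((8 + A)/((2*V))) = 6 + 3*((8 + A)*(1/(2*V))) = 6 + 3*((8 + A)/(2*V)) = 6 + 3*(8 + A)/(2*V))
y(F, P) = -23*F + 25*P
y(70, x(0, (0 + 3)²)) - 1*(-3869) = (-23*70 + 25*(3*(8 + 0 + 4*(0 + 3)²)/(2*((0 + 3)²)))) - 1*(-3869) = (-1610 + 25*(3*(8 + 0 + 4*3²)/(2*(3²)))) + 3869 = (-1610 + 25*((3/2)*(8 + 0 + 4*9)/9)) + 3869 = (-1610 + 25*((3/2)*(⅑)*(8 + 0 + 36))) + 3869 = (-1610 + 25*((3/2)*(⅑)*44)) + 3869 = (-1610 + 25*(22/3)) + 3869 = (-1610 + 550/3) + 3869 = -4280/3 + 3869 = 7327/3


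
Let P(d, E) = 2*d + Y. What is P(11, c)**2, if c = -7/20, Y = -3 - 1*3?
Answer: 256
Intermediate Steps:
Y = -6 (Y = -3 - 3 = -6)
c = -7/20 (c = -7*1/20 = -7/20 ≈ -0.35000)
P(d, E) = -6 + 2*d (P(d, E) = 2*d - 6 = -6 + 2*d)
P(11, c)**2 = (-6 + 2*11)**2 = (-6 + 22)**2 = 16**2 = 256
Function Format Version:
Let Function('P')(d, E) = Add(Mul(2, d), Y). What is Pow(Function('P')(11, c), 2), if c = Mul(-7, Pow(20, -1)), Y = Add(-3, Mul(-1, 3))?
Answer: 256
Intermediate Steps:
Y = -6 (Y = Add(-3, -3) = -6)
c = Rational(-7, 20) (c = Mul(-7, Rational(1, 20)) = Rational(-7, 20) ≈ -0.35000)
Function('P')(d, E) = Add(-6, Mul(2, d)) (Function('P')(d, E) = Add(Mul(2, d), -6) = Add(-6, Mul(2, d)))
Pow(Function('P')(11, c), 2) = Pow(Add(-6, Mul(2, 11)), 2) = Pow(Add(-6, 22), 2) = Pow(16, 2) = 256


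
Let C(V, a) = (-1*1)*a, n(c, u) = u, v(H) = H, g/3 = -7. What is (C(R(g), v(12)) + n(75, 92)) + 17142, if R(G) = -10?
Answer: 17222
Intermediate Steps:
g = -21 (g = 3*(-7) = -21)
C(V, a) = -a
(C(R(g), v(12)) + n(75, 92)) + 17142 = (-1*12 + 92) + 17142 = (-12 + 92) + 17142 = 80 + 17142 = 17222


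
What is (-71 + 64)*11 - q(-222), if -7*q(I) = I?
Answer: -761/7 ≈ -108.71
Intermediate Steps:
q(I) = -I/7
(-71 + 64)*11 - q(-222) = (-71 + 64)*11 - (-1)*(-222)/7 = -7*11 - 1*222/7 = -77 - 222/7 = -761/7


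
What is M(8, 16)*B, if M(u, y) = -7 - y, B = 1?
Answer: -23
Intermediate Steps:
M(8, 16)*B = (-7 - 1*16)*1 = (-7 - 16)*1 = -23*1 = -23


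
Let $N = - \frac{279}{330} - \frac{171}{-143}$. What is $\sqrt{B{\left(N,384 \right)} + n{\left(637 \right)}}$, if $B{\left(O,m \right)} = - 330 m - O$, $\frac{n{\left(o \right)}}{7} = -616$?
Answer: $\frac{i \sqrt{267948053230}}{1430} \approx 361.98 i$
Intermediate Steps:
$N = \frac{501}{1430}$ ($N = \left(-279\right) \frac{1}{330} - - \frac{171}{143} = - \frac{93}{110} + \frac{171}{143} = \frac{501}{1430} \approx 0.35035$)
$n{\left(o \right)} = -4312$ ($n{\left(o \right)} = 7 \left(-616\right) = -4312$)
$B{\left(O,m \right)} = - O - 330 m$
$\sqrt{B{\left(N,384 \right)} + n{\left(637 \right)}} = \sqrt{\left(\left(-1\right) \frac{501}{1430} - 126720\right) - 4312} = \sqrt{\left(- \frac{501}{1430} - 126720\right) - 4312} = \sqrt{- \frac{181210101}{1430} - 4312} = \sqrt{- \frac{187376261}{1430}} = \frac{i \sqrt{267948053230}}{1430}$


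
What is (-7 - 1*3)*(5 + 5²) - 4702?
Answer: -5002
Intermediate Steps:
(-7 - 1*3)*(5 + 5²) - 4702 = (-7 - 3)*(5 + 25) - 4702 = -10*30 - 4702 = -300 - 4702 = -5002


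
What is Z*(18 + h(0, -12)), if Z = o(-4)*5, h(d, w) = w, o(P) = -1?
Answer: -30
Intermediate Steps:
Z = -5 (Z = -1*5 = -5)
Z*(18 + h(0, -12)) = -5*(18 - 12) = -5*6 = -30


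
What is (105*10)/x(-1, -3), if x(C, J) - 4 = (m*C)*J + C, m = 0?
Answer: 350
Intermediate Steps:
x(C, J) = 4 + C (x(C, J) = 4 + ((0*C)*J + C) = 4 + (0*J + C) = 4 + (0 + C) = 4 + C)
(105*10)/x(-1, -3) = (105*10)/(4 - 1) = 1050/3 = 1050*(⅓) = 350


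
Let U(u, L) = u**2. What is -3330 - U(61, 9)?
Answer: -7051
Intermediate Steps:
-3330 - U(61, 9) = -3330 - 1*61**2 = -3330 - 1*3721 = -3330 - 3721 = -7051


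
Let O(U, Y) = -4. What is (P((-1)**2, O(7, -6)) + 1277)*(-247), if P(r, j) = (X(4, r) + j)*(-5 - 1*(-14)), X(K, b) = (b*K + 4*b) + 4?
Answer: -333203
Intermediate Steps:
X(K, b) = 4 + 4*b + K*b (X(K, b) = (K*b + 4*b) + 4 = (4*b + K*b) + 4 = 4 + 4*b + K*b)
P(r, j) = 36 + 9*j + 72*r (P(r, j) = ((4 + 4*r + 4*r) + j)*(-5 - 1*(-14)) = ((4 + 8*r) + j)*(-5 + 14) = (4 + j + 8*r)*9 = 36 + 9*j + 72*r)
(P((-1)**2, O(7, -6)) + 1277)*(-247) = ((36 + 9*(-4) + 72*(-1)**2) + 1277)*(-247) = ((36 - 36 + 72*1) + 1277)*(-247) = ((36 - 36 + 72) + 1277)*(-247) = (72 + 1277)*(-247) = 1349*(-247) = -333203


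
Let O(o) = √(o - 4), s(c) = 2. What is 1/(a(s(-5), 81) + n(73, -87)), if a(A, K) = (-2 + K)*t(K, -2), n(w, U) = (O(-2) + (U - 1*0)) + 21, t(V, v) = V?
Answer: 2111/13368965 - I*√6/40106895 ≈ 0.0001579 - 6.1074e-8*I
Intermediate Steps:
O(o) = √(-4 + o)
n(w, U) = 21 + U + I*√6 (n(w, U) = (√(-4 - 2) + (U - 1*0)) + 21 = (√(-6) + (U + 0)) + 21 = (I*√6 + U) + 21 = (U + I*√6) + 21 = 21 + U + I*√6)
a(A, K) = K*(-2 + K) (a(A, K) = (-2 + K)*K = K*(-2 + K))
1/(a(s(-5), 81) + n(73, -87)) = 1/(81*(-2 + 81) + (21 - 87 + I*√6)) = 1/(81*79 + (-66 + I*√6)) = 1/(6399 + (-66 + I*√6)) = 1/(6333 + I*√6)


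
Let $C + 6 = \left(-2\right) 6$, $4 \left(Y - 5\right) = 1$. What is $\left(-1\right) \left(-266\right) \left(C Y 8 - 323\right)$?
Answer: $-287014$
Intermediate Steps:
$Y = \frac{21}{4}$ ($Y = 5 + \frac{1}{4} \cdot 1 = 5 + \frac{1}{4} = \frac{21}{4} \approx 5.25$)
$C = -18$ ($C = -6 - 12 = -18$)
$\left(-1\right) \left(-266\right) \left(C Y 8 - 323\right) = \left(-1\right) \left(-266\right) \left(\left(-18\right) \frac{21}{4} \cdot 8 - 323\right) = 266 \left(\left(- \frac{189}{2}\right) 8 - 323\right) = 266 \left(-756 - 323\right) = 266 \left(-1079\right) = -287014$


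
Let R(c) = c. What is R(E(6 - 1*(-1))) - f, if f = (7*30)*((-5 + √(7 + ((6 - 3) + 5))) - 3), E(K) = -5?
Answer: 1675 - 210*√15 ≈ 861.67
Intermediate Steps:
f = -1680 + 210*√15 (f = 210*((-5 + √(7 + (3 + 5))) - 3) = 210*((-5 + √(7 + 8)) - 3) = 210*((-5 + √15) - 3) = 210*(-8 + √15) = -1680 + 210*√15 ≈ -866.67)
R(E(6 - 1*(-1))) - f = -5 - (-1680 + 210*√15) = -5 + (1680 - 210*√15) = 1675 - 210*√15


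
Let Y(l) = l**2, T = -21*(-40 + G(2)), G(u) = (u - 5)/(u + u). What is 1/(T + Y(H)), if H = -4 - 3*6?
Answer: 4/5359 ≈ 0.00074641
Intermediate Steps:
G(u) = (-5 + u)/(2*u) (G(u) = (-5 + u)/((2*u)) = (-5 + u)*(1/(2*u)) = (-5 + u)/(2*u))
T = 3423/4 (T = -21*(-40 + (1/2)*(-5 + 2)/2) = -21*(-40 + (1/2)*(1/2)*(-3)) = -21*(-40 - 3/4) = -21*(-163/4) = 3423/4 ≈ 855.75)
H = -22 (H = -4 - 18 = -22)
1/(T + Y(H)) = 1/(3423/4 + (-22)**2) = 1/(3423/4 + 484) = 1/(5359/4) = 4/5359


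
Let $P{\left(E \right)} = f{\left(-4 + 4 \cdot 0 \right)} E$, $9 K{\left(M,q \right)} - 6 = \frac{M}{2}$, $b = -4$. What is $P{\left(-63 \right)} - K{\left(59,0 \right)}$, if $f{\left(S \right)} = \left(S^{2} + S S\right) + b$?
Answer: $- \frac{31823}{18} \approx -1767.9$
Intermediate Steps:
$K{\left(M,q \right)} = \frac{2}{3} + \frac{M}{18}$ ($K{\left(M,q \right)} = \frac{2}{3} + \frac{M \frac{1}{2}}{9} = \frac{2}{3} + \frac{\frac{1}{2} M}{9} = \frac{2}{3} + \frac{M}{18}$)
$f{\left(S \right)} = -4 + 2 S^{2}$ ($f{\left(S \right)} = \left(S^{2} + S S\right) - 4 = \left(S^{2} + S^{2}\right) - 4 = 2 S^{2} - 4 = -4 + 2 S^{2}$)
$P{\left(E \right)} = 28 E$ ($P{\left(E \right)} = \left(-4 + 2 \left(-4 + 4 \cdot 0\right)^{2}\right) E = \left(-4 + 2 \left(-4 + 0\right)^{2}\right) E = \left(-4 + 2 \left(-4\right)^{2}\right) E = \left(-4 + 2 \cdot 16\right) E = \left(-4 + 32\right) E = 28 E$)
$P{\left(-63 \right)} - K{\left(59,0 \right)} = 28 \left(-63\right) - \left(\frac{2}{3} + \frac{1}{18} \cdot 59\right) = -1764 - \left(\frac{2}{3} + \frac{59}{18}\right) = -1764 - \frac{71}{18} = - \frac{31823}{18}$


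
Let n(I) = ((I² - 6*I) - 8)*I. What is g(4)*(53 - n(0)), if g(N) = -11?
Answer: -583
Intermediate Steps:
n(I) = I*(-8 + I² - 6*I) (n(I) = (-8 + I² - 6*I)*I = I*(-8 + I² - 6*I))
g(4)*(53 - n(0)) = -11*(53 - 0*(-8 + 0² - 6*0)) = -11*(53 - 0*(-8 + 0 + 0)) = -11*(53 - 0*(-8)) = -11*(53 - 1*0) = -11*(53 + 0) = -11*53 = -583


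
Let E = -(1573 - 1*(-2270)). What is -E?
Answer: 3843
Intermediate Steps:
E = -3843 (E = -(1573 + 2270) = -1*3843 = -3843)
-E = -1*(-3843) = 3843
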